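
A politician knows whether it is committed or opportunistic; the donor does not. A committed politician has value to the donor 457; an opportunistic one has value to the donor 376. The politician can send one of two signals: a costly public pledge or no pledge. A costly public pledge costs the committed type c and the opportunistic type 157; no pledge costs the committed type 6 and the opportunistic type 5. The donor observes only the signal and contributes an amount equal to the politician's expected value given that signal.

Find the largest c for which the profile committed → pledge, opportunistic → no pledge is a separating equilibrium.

Under separation: pledge → committed (pays 457); no pledge → opportunistic (pays 376).
Opportunistic: 376 − 5 = 371 ≥ 457 − 157 = 300. Holds regardless of c. ✓
Committed: 457 − c ≥ 376 − 6, so c ≤ 457 − 370 = 87.

87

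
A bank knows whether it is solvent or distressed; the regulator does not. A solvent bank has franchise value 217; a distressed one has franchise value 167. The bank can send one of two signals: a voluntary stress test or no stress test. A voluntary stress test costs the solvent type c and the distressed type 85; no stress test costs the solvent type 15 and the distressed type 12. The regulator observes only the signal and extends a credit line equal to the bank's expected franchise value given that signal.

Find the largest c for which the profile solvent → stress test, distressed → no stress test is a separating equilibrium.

Under separation: stress test → solvent (pays 217); no stress test → distressed (pays 167).
Distressed: 167 − 12 = 155 ≥ 217 − 85 = 132. Holds regardless of c. ✓
Solvent: 217 − c ≥ 167 − 15, so c ≤ 217 − 152 = 65.

65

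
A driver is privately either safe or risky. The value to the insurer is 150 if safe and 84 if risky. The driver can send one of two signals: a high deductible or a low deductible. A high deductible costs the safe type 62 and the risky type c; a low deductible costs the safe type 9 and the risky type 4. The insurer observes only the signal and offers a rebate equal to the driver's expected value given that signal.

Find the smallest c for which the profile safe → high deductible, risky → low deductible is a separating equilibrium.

70

Under separation: high deductible → safe (pays 150); low deductible → risky (pays 84).
Safe: 150 − 62 = 88 ≥ 84 − 9 = 75. Holds regardless of c. ✓
Risky: 84 − 4 ≥ 150 − c, so c ≥ 150 − 80 = 70.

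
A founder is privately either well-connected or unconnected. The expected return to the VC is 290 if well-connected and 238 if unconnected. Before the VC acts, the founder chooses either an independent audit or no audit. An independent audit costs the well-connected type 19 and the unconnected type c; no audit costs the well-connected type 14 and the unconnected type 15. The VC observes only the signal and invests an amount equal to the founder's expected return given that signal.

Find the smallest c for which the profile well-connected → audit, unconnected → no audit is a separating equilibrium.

Under separation: audit → well-connected (pays 290); no audit → unconnected (pays 238).
Well-connected: 290 − 19 = 271 ≥ 238 − 14 = 224. Holds regardless of c. ✓
Unconnected: 238 − 15 ≥ 290 − c, so c ≥ 290 − 223 = 67.

67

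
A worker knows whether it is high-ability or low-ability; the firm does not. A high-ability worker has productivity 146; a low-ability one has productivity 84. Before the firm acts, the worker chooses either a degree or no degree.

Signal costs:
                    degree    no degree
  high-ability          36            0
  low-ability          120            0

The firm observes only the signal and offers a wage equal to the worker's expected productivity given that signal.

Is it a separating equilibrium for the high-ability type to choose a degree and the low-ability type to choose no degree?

If types separate, degree earns payment 146 and no degree earns 84.
High-ability: degree gives 146 − 36 = 110; no degree gives 84 − 0 = 84. No deviation. ✓
Low-ability: no degree gives 84 − 0 = 84; degree gives 146 − 120 = 26. No deviation. ✓
Both incentive constraints hold.

Yes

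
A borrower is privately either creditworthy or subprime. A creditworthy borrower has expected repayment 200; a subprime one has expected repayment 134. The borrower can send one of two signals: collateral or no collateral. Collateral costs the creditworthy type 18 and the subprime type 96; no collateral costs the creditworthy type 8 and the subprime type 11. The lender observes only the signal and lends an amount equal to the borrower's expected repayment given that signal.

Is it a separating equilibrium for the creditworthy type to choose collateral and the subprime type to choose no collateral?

If types separate, collateral earns payment 200 and no collateral earns 134.
Creditworthy: collateral gives 200 − 18 = 182; no collateral gives 134 − 8 = 126. No deviation. ✓
Subprime: no collateral gives 134 − 11 = 123; collateral gives 200 − 96 = 104. No deviation. ✓
Neither type gains from mimicking the other.

Yes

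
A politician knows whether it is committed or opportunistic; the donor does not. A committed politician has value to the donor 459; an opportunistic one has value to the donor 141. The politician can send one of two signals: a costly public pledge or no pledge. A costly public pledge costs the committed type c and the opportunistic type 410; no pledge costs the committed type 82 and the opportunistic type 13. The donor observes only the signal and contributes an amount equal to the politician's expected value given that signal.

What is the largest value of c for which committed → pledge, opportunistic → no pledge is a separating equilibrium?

Under separation: pledge → committed (pays 459); no pledge → opportunistic (pays 141).
Opportunistic: 141 − 13 = 128 ≥ 459 − 410 = 49. Holds regardless of c. ✓
Committed: 459 − c ≥ 141 − 82, so c ≤ 459 − 59 = 400.

400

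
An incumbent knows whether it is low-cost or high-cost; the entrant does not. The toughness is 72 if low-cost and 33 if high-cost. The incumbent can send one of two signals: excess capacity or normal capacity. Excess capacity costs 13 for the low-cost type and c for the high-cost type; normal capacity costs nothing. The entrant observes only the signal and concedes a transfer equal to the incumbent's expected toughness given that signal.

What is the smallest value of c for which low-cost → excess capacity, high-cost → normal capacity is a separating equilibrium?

39

Under separation: excess capacity → low-cost (pays 72); normal capacity → high-cost (pays 33).
Low-cost: 72 − 13 = 59 ≥ 33 − 0 = 33. Holds regardless of c. ✓
High-cost: 33 − 0 ≥ 72 − c, so c ≥ 72 − 33 = 39.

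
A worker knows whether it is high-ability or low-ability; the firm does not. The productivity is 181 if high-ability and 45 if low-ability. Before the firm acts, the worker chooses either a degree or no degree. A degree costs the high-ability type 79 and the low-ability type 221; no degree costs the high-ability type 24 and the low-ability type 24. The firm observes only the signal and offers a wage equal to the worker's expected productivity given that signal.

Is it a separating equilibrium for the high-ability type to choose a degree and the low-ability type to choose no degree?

Yes

If types separate, degree earns payment 181 and no degree earns 45.
High-ability: degree gives 181 − 79 = 102; no degree gives 45 − 24 = 21. No deviation. ✓
Low-ability: no degree gives 45 − 24 = 21; degree gives 181 − 221 = -40. No deviation. ✓
Both incentive constraints hold.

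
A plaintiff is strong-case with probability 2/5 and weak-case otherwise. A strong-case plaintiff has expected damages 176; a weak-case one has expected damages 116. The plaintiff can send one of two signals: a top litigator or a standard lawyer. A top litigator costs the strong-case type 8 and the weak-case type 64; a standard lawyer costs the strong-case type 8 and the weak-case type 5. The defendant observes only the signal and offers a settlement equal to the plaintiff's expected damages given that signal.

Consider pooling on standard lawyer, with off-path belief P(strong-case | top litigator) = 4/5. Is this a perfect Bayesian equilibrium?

At the pooled signal (standard lawyer) the defendant holds the prior 2/5 and pays 2/5·176 + 3/5·116 = 140. Off-path (top litigator) belief 4/5 gives 4/5·176 + 1/5·116 = 164.
Strong-case: standard lawyer gives 140 − 8 = 132; top litigator gives 164 − 8 = 156. Deviates. ✗
Weak-case: standard lawyer gives 140 − 5 = 135; top litigator gives 164 − 64 = 100. Stays. ✓

No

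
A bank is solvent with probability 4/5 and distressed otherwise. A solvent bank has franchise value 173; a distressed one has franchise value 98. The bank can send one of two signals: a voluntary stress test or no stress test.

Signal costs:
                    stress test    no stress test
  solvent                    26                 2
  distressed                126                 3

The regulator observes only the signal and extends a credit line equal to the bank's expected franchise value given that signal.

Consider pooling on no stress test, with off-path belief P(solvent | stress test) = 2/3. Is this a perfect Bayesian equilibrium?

Yes

At the pooled signal (no stress test) the regulator holds the prior 4/5 and pays 4/5·173 + 1/5·98 = 158. Off-path (stress test) belief 2/3 gives 2/3·173 + 1/3·98 = 148.
Solvent: no stress test gives 158 − 2 = 156; stress test gives 148 − 26 = 122. Stays. ✓
Distressed: no stress test gives 158 − 3 = 155; stress test gives 148 − 126 = 22. Stays. ✓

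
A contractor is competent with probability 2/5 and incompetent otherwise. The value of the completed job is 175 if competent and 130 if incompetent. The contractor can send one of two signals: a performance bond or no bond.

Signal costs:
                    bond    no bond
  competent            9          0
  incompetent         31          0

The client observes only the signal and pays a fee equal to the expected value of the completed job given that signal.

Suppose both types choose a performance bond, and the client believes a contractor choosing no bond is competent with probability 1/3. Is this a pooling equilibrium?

No

At the pooled signal (bond) the client holds the prior 2/5 and pays 2/5·175 + 3/5·130 = 148. Off-path (no bond) belief 1/3 gives 1/3·175 + 2/3·130 = 145.
Competent: bond gives 148 − 9 = 139; no bond gives 145 − 0 = 145. Deviates. ✗
Incompetent: bond gives 148 − 31 = 117; no bond gives 145 − 0 = 145. Deviates. ✗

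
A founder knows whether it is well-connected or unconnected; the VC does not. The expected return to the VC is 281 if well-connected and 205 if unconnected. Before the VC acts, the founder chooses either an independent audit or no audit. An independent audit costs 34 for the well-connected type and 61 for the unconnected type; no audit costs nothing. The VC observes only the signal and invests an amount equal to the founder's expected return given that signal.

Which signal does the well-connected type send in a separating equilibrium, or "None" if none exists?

None

Try well-connected → audit, unconnected → no audit:
  If types separate, audit earns payment 281 and no audit earns 205.
  Well-connected: audit gives 281 − 34 = 247; no audit gives 205 − 0 = 205. No deviation. ✓
  Unconnected: no audit gives 205 − 0 = 205; audit gives 281 − 61 = 220. Would deviate. ✗
Try well-connected → no audit, unconnected → audit:
  If types separate, no audit earns payment 281 and audit earns 205.
  Well-connected: no audit gives 281 − 0 = 281; audit gives 205 − 34 = 171. No deviation. ✓
  Unconnected: audit gives 205 − 61 = 144; no audit gives 281 − 0 = 281. Would deviate. ✗
Neither assignment is incentive-compatible.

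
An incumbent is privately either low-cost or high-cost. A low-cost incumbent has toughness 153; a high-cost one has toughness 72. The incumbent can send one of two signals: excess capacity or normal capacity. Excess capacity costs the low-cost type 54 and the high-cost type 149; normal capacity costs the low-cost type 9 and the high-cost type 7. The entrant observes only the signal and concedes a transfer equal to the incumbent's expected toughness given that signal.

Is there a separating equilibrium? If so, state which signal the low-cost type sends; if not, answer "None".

excess capacity

Try low-cost → excess capacity, high-cost → normal capacity:
  If types separate, excess capacity earns payment 153 and normal capacity earns 72.
  Low-cost: excess capacity gives 153 − 54 = 99; normal capacity gives 72 − 9 = 63. No deviation. ✓
  High-cost: normal capacity gives 72 − 7 = 65; excess capacity gives 153 − 149 = 4. No deviation. ✓
Both hold — the low-cost type sends excess capacity.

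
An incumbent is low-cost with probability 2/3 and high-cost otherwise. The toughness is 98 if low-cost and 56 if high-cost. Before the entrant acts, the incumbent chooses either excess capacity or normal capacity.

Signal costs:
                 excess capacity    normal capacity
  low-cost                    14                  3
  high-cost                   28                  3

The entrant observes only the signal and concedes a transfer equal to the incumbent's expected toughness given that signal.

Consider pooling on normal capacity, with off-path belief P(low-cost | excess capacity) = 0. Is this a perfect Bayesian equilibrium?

Yes

At the pooled signal (normal capacity) the entrant holds the prior 2/3 and pays 2/3·98 + 1/3·56 = 84. Off-path (excess capacity) belief 0 gives 0·98 + 1·56 = 56.
Low-cost: normal capacity gives 84 − 3 = 81; excess capacity gives 56 − 14 = 42. Stays. ✓
High-cost: normal capacity gives 84 − 3 = 81; excess capacity gives 56 − 28 = 28. Stays. ✓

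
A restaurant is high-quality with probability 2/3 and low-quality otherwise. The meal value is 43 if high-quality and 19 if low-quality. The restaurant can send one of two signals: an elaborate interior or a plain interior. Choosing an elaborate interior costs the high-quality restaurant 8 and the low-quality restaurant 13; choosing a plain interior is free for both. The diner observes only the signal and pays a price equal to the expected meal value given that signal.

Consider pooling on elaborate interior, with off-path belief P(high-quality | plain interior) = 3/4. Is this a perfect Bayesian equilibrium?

At the pooled signal (elaborate interior) the diner holds the prior 2/3 and pays 2/3·43 + 1/3·19 = 35. Off-path (plain interior) belief 3/4 gives 3/4·43 + 1/4·19 = 37.
High-quality: elaborate interior gives 35 − 8 = 27; plain interior gives 37 − 0 = 37. Deviates. ✗
Low-quality: elaborate interior gives 35 − 13 = 22; plain interior gives 37 − 0 = 37. Deviates. ✗

No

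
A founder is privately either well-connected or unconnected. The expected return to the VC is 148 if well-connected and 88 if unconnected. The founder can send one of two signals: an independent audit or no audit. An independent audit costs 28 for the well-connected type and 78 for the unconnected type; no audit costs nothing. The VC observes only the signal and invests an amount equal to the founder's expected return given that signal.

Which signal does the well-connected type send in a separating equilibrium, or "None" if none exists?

Try well-connected → audit, unconnected → no audit:
  If types separate, audit earns payment 148 and no audit earns 88.
  Well-connected: audit gives 148 − 28 = 120; no audit gives 88 − 0 = 88. No deviation. ✓
  Unconnected: no audit gives 88 − 0 = 88; audit gives 148 − 78 = 70. No deviation. ✓
Both hold — the well-connected type sends audit.

audit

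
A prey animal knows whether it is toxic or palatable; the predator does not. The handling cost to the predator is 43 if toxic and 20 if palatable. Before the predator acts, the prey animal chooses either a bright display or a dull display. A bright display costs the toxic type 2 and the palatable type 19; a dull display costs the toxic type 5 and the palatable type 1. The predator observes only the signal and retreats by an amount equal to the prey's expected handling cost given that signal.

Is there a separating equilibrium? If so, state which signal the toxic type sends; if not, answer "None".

None

Try toxic → bright display, palatable → dull display:
  If types separate, bright display earns payment 43 and dull display earns 20.
  Toxic: bright display gives 43 − 2 = 41; dull display gives 20 − 5 = 15. No deviation. ✓
  Palatable: dull display gives 20 − 1 = 19; bright display gives 43 − 19 = 24. Would deviate. ✗
Try toxic → dull display, palatable → bright display:
  If types separate, dull display earns payment 43 and bright display earns 20.
  Toxic: dull display gives 43 − 5 = 38; bright display gives 20 − 2 = 18. No deviation. ✓
  Palatable: bright display gives 20 − 19 = 1; dull display gives 43 − 1 = 42. Would deviate. ✗
Neither assignment is incentive-compatible.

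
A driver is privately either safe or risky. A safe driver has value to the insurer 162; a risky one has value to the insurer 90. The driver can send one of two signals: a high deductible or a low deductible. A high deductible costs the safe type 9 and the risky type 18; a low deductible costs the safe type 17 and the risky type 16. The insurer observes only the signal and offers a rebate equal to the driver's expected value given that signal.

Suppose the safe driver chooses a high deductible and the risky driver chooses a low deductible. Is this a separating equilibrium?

If types separate, high deductible earns payment 162 and low deductible earns 90.
Safe: high deductible gives 162 − 9 = 153; low deductible gives 90 − 17 = 73. No deviation. ✓
Risky: low deductible gives 90 − 16 = 74; high deductible gives 162 − 18 = 144. Would deviate. ✗

No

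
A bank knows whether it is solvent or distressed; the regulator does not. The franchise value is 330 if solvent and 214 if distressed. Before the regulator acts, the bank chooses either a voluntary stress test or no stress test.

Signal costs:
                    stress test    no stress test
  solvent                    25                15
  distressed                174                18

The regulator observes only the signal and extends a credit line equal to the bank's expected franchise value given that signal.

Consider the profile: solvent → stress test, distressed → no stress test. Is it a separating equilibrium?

Yes

Under separation the regulator infers type exactly: stress test → solvent (pays 330), no stress test → distressed (pays 214).
Solvent: stress test gives 330 − 25 = 305; no stress test gives 214 − 15 = 199. No deviation. ✓
Distressed: no stress test gives 214 − 18 = 196; stress test gives 330 − 174 = 156. No deviation. ✓
Both incentive constraints hold.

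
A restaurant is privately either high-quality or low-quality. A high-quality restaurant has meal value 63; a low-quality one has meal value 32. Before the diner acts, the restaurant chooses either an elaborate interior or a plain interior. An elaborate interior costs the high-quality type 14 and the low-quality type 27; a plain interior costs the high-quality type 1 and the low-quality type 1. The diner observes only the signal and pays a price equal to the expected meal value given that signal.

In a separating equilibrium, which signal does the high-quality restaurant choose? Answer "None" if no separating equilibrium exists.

Try high-quality → elaborate interior, low-quality → plain interior:
  Under separation the diner infers type exactly: elaborate interior → high-quality (pays 63), plain interior → low-quality (pays 32).
  High-quality: elaborate interior gives 63 − 14 = 49; plain interior gives 32 − 1 = 31. No deviation. ✓
  Low-quality: plain interior gives 32 − 1 = 31; elaborate interior gives 63 − 27 = 36. Would deviate. ✗
Try high-quality → plain interior, low-quality → elaborate interior:
  Under separation the diner infers type exactly: plain interior → high-quality (pays 63), elaborate interior → low-quality (pays 32).
  High-quality: plain interior gives 63 − 1 = 62; elaborate interior gives 32 − 14 = 18. No deviation. ✓
  Low-quality: elaborate interior gives 32 − 27 = 5; plain interior gives 63 − 1 = 62. Would deviate. ✗
Neither assignment is incentive-compatible.

None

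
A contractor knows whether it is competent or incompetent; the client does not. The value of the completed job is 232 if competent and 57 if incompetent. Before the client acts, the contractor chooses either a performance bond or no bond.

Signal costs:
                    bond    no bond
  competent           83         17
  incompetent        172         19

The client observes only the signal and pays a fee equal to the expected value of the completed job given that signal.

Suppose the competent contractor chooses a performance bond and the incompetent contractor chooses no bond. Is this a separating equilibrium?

If types separate, bond earns payment 232 and no bond earns 57.
Competent: bond gives 232 − 83 = 149; no bond gives 57 − 17 = 40. No deviation. ✓
Incompetent: no bond gives 57 − 19 = 38; bond gives 232 − 172 = 60. Would deviate. ✗

No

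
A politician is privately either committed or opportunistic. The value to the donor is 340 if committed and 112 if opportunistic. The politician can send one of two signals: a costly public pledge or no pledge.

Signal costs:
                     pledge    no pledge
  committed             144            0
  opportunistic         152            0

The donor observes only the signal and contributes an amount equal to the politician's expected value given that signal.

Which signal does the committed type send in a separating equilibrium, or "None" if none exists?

Try committed → pledge, opportunistic → no pledge:
  Under separation the donor infers type exactly: pledge → committed (pays 340), no pledge → opportunistic (pays 112).
  Committed: pledge gives 340 − 144 = 196; no pledge gives 112 − 0 = 112. No deviation. ✓
  Opportunistic: no pledge gives 112 − 0 = 112; pledge gives 340 − 152 = 188. Would deviate. ✗
Try committed → no pledge, opportunistic → pledge:
  Under separation the donor infers type exactly: no pledge → committed (pays 340), pledge → opportunistic (pays 112).
  Committed: no pledge gives 340 − 0 = 340; pledge gives 112 − 144 = -32. No deviation. ✓
  Opportunistic: pledge gives 112 − 152 = -40; no pledge gives 340 − 0 = 340. Would deviate. ✗
Neither assignment is incentive-compatible.

None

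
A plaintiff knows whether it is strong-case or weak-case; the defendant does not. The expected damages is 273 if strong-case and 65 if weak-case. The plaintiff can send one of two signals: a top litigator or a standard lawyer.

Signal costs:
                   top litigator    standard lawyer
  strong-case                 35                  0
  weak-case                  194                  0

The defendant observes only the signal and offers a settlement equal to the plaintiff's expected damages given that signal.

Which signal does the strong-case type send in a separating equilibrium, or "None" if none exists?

None

Try strong-case → top litigator, weak-case → standard lawyer:
  Under separation the defendant infers type exactly: top litigator → strong-case (pays 273), standard lawyer → weak-case (pays 65).
  Strong-case: top litigator gives 273 − 35 = 238; standard lawyer gives 65 − 0 = 65. No deviation. ✓
  Weak-case: standard lawyer gives 65 − 0 = 65; top litigator gives 273 − 194 = 79. Would deviate. ✗
Try strong-case → standard lawyer, weak-case → top litigator:
  Under separation the defendant infers type exactly: standard lawyer → strong-case (pays 273), top litigator → weak-case (pays 65).
  Strong-case: standard lawyer gives 273 − 0 = 273; top litigator gives 65 − 35 = 30. No deviation. ✓
  Weak-case: top litigator gives 65 − 194 = -129; standard lawyer gives 273 − 0 = 273. Would deviate. ✗
Neither assignment is incentive-compatible.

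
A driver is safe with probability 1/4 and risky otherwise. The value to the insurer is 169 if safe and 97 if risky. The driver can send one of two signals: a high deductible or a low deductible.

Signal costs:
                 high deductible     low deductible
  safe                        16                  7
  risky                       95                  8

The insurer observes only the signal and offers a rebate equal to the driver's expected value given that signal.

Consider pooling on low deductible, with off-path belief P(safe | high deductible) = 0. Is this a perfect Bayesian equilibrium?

At the pooled signal (low deductible) the insurer holds the prior 1/4 and pays 1/4·169 + 3/4·97 = 115. Off-path (high deductible) belief 0 gives 0·169 + 1·97 = 97.
Safe: low deductible gives 115 − 7 = 108; high deductible gives 97 − 16 = 81. Stays. ✓
Risky: low deductible gives 115 − 8 = 107; high deductible gives 97 − 95 = 2. Stays. ✓

Yes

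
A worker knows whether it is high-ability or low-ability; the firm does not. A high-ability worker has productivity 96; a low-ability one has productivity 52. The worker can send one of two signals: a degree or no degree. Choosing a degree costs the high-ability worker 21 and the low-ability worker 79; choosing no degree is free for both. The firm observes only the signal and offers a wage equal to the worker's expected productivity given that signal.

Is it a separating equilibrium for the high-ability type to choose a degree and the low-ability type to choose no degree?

If types separate, degree earns payment 96 and no degree earns 52.
High-ability: degree gives 96 − 21 = 75; no degree gives 52 − 0 = 52. No deviation. ✓
Low-ability: no degree gives 52 − 0 = 52; degree gives 96 − 79 = 17. No deviation. ✓
Both incentive constraints hold.

Yes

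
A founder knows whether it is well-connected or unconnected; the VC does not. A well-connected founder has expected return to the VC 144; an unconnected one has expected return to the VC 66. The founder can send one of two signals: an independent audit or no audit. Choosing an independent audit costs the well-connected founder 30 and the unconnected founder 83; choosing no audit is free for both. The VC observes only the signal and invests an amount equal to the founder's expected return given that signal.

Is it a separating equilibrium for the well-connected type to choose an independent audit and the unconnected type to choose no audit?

Yes

If types separate, audit earns payment 144 and no audit earns 66.
Well-connected: audit gives 144 − 30 = 114; no audit gives 66 − 0 = 66. No deviation. ✓
Unconnected: no audit gives 66 − 0 = 66; audit gives 144 − 83 = 61. No deviation. ✓
Both incentive constraints hold.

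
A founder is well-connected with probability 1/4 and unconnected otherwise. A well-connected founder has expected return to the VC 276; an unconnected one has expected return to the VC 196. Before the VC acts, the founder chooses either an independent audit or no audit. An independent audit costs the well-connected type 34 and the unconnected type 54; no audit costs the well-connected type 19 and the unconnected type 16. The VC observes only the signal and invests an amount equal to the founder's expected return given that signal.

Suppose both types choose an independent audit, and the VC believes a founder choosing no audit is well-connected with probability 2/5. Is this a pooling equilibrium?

At the pooled signal (audit) the VC holds the prior 1/4 and pays 1/4·276 + 3/4·196 = 216. Off-path (no audit) belief 2/5 gives 2/5·276 + 3/5·196 = 228.
Well-connected: audit gives 216 − 34 = 182; no audit gives 228 − 19 = 209. Deviates. ✗
Unconnected: audit gives 216 − 54 = 162; no audit gives 228 − 16 = 212. Deviates. ✗

No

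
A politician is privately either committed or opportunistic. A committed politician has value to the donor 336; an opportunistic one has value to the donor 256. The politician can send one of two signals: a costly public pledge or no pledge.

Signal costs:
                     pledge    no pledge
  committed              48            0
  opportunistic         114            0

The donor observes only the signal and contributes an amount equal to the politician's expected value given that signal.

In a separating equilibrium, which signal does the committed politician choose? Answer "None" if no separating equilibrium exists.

pledge

Try committed → pledge, opportunistic → no pledge:
  Under separation the donor infers type exactly: pledge → committed (pays 336), no pledge → opportunistic (pays 256).
  Committed: pledge gives 336 − 48 = 288; no pledge gives 256 − 0 = 256. No deviation. ✓
  Opportunistic: no pledge gives 256 − 0 = 256; pledge gives 336 − 114 = 222. No deviation. ✓
Both hold — the committed type sends pledge.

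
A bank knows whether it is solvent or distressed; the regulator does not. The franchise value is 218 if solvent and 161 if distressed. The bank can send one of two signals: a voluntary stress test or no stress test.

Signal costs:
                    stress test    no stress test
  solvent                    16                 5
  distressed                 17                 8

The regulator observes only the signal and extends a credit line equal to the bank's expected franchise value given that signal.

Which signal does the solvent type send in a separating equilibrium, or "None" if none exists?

None

Try solvent → stress test, distressed → no stress test:
  If types separate, stress test earns payment 218 and no stress test earns 161.
  Solvent: stress test gives 218 − 16 = 202; no stress test gives 161 − 5 = 156. No deviation. ✓
  Distressed: no stress test gives 161 − 8 = 153; stress test gives 218 − 17 = 201. Would deviate. ✗
Try solvent → no stress test, distressed → stress test:
  If types separate, no stress test earns payment 218 and stress test earns 161.
  Solvent: no stress test gives 218 − 5 = 213; stress test gives 161 − 16 = 145. No deviation. ✓
  Distressed: stress test gives 161 − 17 = 144; no stress test gives 218 − 8 = 210. Would deviate. ✗
Neither assignment is incentive-compatible.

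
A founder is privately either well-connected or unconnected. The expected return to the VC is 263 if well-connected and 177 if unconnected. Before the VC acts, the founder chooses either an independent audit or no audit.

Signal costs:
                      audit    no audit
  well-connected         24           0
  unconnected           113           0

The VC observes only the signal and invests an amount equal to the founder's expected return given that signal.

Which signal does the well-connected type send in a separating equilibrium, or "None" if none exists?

Try well-connected → audit, unconnected → no audit:
  If types separate, audit earns payment 263 and no audit earns 177.
  Well-connected: audit gives 263 − 24 = 239; no audit gives 177 − 0 = 177. No deviation. ✓
  Unconnected: no audit gives 177 − 0 = 177; audit gives 263 − 113 = 150. No deviation. ✓
Both hold — the well-connected type sends audit.

audit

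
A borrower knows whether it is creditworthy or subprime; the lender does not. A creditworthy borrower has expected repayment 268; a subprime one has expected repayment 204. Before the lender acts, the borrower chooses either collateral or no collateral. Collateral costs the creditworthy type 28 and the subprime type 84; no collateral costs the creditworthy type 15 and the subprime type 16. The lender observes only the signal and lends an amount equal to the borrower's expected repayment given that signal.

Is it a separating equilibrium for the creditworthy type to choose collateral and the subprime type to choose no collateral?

Under separation the lender infers type exactly: collateral → creditworthy (pays 268), no collateral → subprime (pays 204).
Creditworthy: collateral gives 268 − 28 = 240; no collateral gives 204 − 15 = 189. No deviation. ✓
Subprime: no collateral gives 204 − 16 = 188; collateral gives 268 − 84 = 184. No deviation. ✓
Both incentive constraints hold.

Yes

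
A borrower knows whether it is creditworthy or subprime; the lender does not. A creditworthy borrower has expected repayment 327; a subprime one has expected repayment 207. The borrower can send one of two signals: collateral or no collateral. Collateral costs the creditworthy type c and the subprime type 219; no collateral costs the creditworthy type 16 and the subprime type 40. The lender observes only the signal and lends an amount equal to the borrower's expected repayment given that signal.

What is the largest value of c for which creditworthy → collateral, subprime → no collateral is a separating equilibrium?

Under separation: collateral → creditworthy (pays 327); no collateral → subprime (pays 207).
Subprime: 207 − 40 = 167 ≥ 327 − 219 = 108. Holds regardless of c. ✓
Creditworthy: 327 − c ≥ 207 − 16, so c ≤ 327 − 191 = 136.

136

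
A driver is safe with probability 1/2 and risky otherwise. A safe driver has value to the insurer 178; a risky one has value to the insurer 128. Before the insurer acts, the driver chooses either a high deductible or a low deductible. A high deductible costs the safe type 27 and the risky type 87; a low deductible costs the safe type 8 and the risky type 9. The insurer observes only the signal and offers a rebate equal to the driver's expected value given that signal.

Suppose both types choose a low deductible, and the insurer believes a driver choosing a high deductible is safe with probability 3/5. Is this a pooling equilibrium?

At the pooled signal (low deductible) the insurer holds the prior 1/2 and pays 1/2·178 + 1/2·128 = 153. Off-path (high deductible) belief 3/5 gives 3/5·178 + 2/5·128 = 158.
Safe: low deductible gives 153 − 8 = 145; high deductible gives 158 − 27 = 131. Stays. ✓
Risky: low deductible gives 153 − 9 = 144; high deductible gives 158 − 87 = 71. Stays. ✓

Yes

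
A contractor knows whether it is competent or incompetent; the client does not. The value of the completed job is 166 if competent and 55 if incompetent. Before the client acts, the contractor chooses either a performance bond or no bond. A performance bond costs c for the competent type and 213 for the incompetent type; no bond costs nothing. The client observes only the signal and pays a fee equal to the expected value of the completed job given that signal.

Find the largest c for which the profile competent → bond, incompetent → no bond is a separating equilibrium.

Under separation: bond → competent (pays 166); no bond → incompetent (pays 55).
Incompetent: 55 − 0 = 55 ≥ 166 − 213 = -47. Holds regardless of c. ✓
Competent: 166 − c ≥ 55 − 0, so c ≤ 166 − 55 = 111.

111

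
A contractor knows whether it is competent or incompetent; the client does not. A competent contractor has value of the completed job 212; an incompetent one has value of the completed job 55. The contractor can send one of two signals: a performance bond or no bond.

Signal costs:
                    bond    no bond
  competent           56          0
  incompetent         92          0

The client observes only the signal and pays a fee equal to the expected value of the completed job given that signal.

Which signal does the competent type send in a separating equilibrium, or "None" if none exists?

Try competent → bond, incompetent → no bond:
  If types separate, bond earns payment 212 and no bond earns 55.
  Competent: bond gives 212 − 56 = 156; no bond gives 55 − 0 = 55. No deviation. ✓
  Incompetent: no bond gives 55 − 0 = 55; bond gives 212 − 92 = 120. Would deviate. ✗
Try competent → no bond, incompetent → bond:
  If types separate, no bond earns payment 212 and bond earns 55.
  Competent: no bond gives 212 − 0 = 212; bond gives 55 − 56 = -1. No deviation. ✓
  Incompetent: bond gives 55 − 92 = -37; no bond gives 212 − 0 = 212. Would deviate. ✗
Neither assignment is incentive-compatible.

None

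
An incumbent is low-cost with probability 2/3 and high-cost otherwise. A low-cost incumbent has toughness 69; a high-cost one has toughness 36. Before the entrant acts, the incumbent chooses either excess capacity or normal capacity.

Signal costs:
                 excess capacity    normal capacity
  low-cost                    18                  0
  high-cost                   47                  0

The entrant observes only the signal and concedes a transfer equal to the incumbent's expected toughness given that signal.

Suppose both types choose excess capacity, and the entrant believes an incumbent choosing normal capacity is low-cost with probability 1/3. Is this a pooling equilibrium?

No

At the pooled signal (excess capacity) the entrant holds the prior 2/3 and pays 2/3·69 + 1/3·36 = 58. Off-path (normal capacity) belief 1/3 gives 1/3·69 + 2/3·36 = 47.
Low-cost: excess capacity gives 58 − 18 = 40; normal capacity gives 47 − 0 = 47. Deviates. ✗
High-cost: excess capacity gives 58 − 47 = 11; normal capacity gives 47 − 0 = 47. Deviates. ✗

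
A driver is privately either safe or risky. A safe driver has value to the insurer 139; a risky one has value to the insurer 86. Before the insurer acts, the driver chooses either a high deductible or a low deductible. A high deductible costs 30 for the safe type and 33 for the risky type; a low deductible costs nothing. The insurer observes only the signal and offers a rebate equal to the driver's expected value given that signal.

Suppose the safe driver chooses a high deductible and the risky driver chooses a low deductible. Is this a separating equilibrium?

If types separate, high deductible earns payment 139 and low deductible earns 86.
Safe: high deductible gives 139 − 30 = 109; low deductible gives 86 − 0 = 86. No deviation. ✓
Risky: low deductible gives 86 − 0 = 86; high deductible gives 139 − 33 = 106. Would deviate. ✗

No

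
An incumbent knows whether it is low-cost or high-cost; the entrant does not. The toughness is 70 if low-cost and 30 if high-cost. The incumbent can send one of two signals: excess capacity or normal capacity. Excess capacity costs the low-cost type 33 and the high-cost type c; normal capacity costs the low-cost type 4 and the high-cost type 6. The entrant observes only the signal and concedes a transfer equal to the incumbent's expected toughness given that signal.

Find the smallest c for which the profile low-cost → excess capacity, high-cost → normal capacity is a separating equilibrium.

46

Under separation: excess capacity → low-cost (pays 70); normal capacity → high-cost (pays 30).
Low-cost: 70 − 33 = 37 ≥ 30 − 4 = 26. Holds regardless of c. ✓
High-cost: 30 − 6 ≥ 70 − c, so c ≥ 70 − 24 = 46.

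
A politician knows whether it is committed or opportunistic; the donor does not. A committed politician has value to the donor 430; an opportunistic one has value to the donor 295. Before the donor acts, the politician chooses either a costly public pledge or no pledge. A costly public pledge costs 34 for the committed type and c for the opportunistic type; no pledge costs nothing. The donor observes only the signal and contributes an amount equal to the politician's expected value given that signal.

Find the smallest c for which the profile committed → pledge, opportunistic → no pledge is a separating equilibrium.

135

Under separation: pledge → committed (pays 430); no pledge → opportunistic (pays 295).
Committed: 430 − 34 = 396 ≥ 295 − 0 = 295. Holds regardless of c. ✓
Opportunistic: 295 − 0 ≥ 430 − c, so c ≥ 430 − 295 = 135.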